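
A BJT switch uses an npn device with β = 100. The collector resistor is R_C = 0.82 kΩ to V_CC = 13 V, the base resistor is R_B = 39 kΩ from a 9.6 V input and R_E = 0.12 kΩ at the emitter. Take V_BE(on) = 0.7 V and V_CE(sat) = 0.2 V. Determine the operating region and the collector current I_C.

saturation; I_C ≈ 14 mA

Assume active: I_B = (9.6 − 0.7)/(39 + 101×0.12) = 0.174 mA, I_C = β·I_B = 17.4 mA.
Then V_CE = 13 − 17.4×0.82 − 17.6×0.12 = -3.39 V < 0.2 V — the active assumption fails.
Re-solve with V_CE = 0.2 V. KCL at the emitter: V_E/R_E = (V_BB−0.7−V_E)/R_B + (V_CC−0.2−V_E)/R_C, giving V_E = 1.65 V.
I_C = (V_CC − 0.2 − V_E)/R_C = (12.8 − 1.65)/0.82 = 13.6 mA.
Check: I_B = (8.9 − 1.65)/39 = 0.186 mA, and β·I_B = 18.6 mA > I_C, confirming saturation.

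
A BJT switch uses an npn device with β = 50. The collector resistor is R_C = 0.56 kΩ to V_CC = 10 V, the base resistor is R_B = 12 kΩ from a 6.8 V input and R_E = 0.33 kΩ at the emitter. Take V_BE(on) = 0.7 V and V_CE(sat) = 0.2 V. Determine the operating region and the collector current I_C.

Assume active. Base-emitter loop: I_B = (V_BB − V_BE)/(R_B + (β+1)R_E) = (6.8 − 0.7)/(12 + 51×0.33) = 0.212 mA.
I_C = β·I_B = 50×0.212 = 10.6 mA.
V_CE = V_CC − I_C·R_C − I_E·R_E = 10 − 10.6×0.56 − 10.8×0.33 = 0.515 V > V_CE(sat), so the active-region assumption holds.

active; I_C ≈ 11 mA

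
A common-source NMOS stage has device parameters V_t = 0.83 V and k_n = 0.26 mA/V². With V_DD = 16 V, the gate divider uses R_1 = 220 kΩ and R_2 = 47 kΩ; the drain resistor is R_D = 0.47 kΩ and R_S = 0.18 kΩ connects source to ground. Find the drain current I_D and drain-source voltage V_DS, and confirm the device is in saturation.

I_D ≈ 0.47 mA, V_DS ≈ 16 V

V_G = V_DD·R_2/(R_1+R_2) = 16×47/267 = 2.82 V.
Assume saturation: I_D = (k_n/2)(V_GS − V_t)² with V_GS = V_G − I_D·R_S = 2.82 − 0.18·I_D.
Substituting gives 0.00421·I_D² − 1.09·I_D + 0.513 = 0, with roots I_D = 0.47 or 259 mA.
The root I_D = 259 mA gives V_GS = -43.8 V ≤ V_t, so take I_D = 0.47 mA.
Then V_GS = 2.73 V and V_DS = V_DD − I_D(R_D+R_S) = 16 − 0.47×0.65 = 15.7 V.
Saturation requires V_DS ≥ V_GS − V_t = 1.9 V; 15.7 ≥ 1.9 ✓.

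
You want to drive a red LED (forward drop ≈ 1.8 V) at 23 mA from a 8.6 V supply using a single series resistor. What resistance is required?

R ≈ 0.3 kΩ

The resistor drops V_S − V_D = 8.6 − 1.8 = 6.8 V at 23 mA.
R = 6.8 V / 23 mA = 0.296 kΩ.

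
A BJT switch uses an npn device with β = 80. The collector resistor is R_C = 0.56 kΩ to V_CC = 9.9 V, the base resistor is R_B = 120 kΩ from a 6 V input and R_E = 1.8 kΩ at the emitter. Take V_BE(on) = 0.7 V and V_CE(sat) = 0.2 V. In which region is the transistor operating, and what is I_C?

Assume active. Base-emitter loop: I_B = (V_BB − V_BE)/(R_B + (β+1)R_E) = (6 − 0.7)/(120 + 81×1.8) = 0.0199 mA.
I_C = β·I_B = 80×0.0199 = 1.6 mA.
V_CE = V_CC − I_C·R_C − I_E·R_E = 9.9 − 1.6×0.56 − 1.62×1.8 = 6.1 V > V_CE(sat), so the active-region assumption holds.

active; I_C ≈ 1.6 mA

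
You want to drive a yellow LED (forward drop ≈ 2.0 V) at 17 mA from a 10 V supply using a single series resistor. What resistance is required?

R ≈ 0.47 kΩ

The resistor drops V_S − V_D = 10 − 2.0 = 8 V at 17 mA.
R = 8 V / 17 mA = 0.471 kΩ.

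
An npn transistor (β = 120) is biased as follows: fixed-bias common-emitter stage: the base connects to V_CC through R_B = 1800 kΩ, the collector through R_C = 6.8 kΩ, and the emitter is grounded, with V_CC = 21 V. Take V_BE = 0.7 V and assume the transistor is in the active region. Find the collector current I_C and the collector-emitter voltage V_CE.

I_C ≈ 1.4 mA, V_CE ≈ 12 V

Base loop: V_CC = I_B·R_B + V_BE, so I_B = (21 − 0.7)/1800 kΩ = 0.0113 mA.
In the active region I_C = β·I_B = 120 × 0.0113 = 1.35 mA.
Collector loop: V_CE = V_CC − I_C·R_C = 21 − 1.35×6.8 = 11.8 V.
Since V_CE = 11.8 V > V_CE(sat) ≈ 0.2 V, the transistor is in the active region as assumed.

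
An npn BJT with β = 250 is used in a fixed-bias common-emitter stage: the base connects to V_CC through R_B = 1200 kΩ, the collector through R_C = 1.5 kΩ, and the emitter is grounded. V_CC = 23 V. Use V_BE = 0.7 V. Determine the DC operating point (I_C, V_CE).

Base loop: V_CC = I_B·R_B + V_BE, so I_B = (23 − 0.7)/1200 kΩ = 0.0186 mA.
In the active region I_C = β·I_B = 250 × 0.0186 = 4.65 mA.
Collector loop: V_CE = V_CC − I_C·R_C = 23 − 4.65×1.5 = 16 V.
Since V_CE = 16 V > V_CE(sat) ≈ 0.2 V, the transistor is in the active region as assumed.

I_C ≈ 4.6 mA, V_CE ≈ 16 V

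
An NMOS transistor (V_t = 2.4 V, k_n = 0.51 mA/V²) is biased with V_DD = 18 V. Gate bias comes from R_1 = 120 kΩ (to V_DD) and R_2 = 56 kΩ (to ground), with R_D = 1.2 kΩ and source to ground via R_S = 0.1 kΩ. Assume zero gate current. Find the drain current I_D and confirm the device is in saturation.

I_D ≈ 2.4 mA

V_G = V_DD·R_2/(R_1+R_2) = 18×56/176 = 5.73 V.
Assume saturation: I_D = (k_n/2)(V_GS − V_t)² with V_GS = V_G − I_D·R_S = 5.73 − 0.1·I_D.
Substituting gives 0.00255·I_D² − 1.17·I_D + 2.82 = 0, with roots I_D = 2.43 or 456 mA.
The root I_D = 456 mA gives V_GS = -39.9 V ≤ V_t, so take I_D = 2.43 mA.
Then V_GS = 5.48 V and V_DS = V_DD − I_D(R_D+R_S) = 18 − 2.43×1.3 = 14.8 V.
Saturation requires V_DS ≥ V_GS − V_t = 3.08 V; 14.8 ≥ 3.08 ✓.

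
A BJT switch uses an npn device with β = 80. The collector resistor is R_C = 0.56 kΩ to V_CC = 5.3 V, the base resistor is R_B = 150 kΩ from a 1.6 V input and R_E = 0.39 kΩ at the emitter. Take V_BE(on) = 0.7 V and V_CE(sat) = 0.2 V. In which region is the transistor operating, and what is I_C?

active; I_C ≈ 0.4 mA

Assume active. Base-emitter loop: I_B = (V_BB − V_BE)/(R_B + (β+1)R_E) = (1.6 − 0.7)/(150 + 81×0.39) = 0.00496 mA.
I_C = β·I_B = 80×0.00496 = 0.396 mA.
V_CE = V_CC − I_C·R_C − I_E·R_E = 5.3 − 0.396×0.56 − 0.401×0.39 = 4.92 V > V_CE(sat), so the active-region assumption holds.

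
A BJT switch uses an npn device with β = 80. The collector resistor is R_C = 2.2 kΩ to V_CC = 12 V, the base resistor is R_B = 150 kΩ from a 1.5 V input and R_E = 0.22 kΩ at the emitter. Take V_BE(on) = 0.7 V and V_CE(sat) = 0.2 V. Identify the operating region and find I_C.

active; I_C ≈ 0.38 mA

Assume active. Base-emitter loop: I_B = (V_BB − V_BE)/(R_B + (β+1)R_E) = (1.5 − 0.7)/(150 + 81×0.22) = 0.00477 mA.
I_C = β·I_B = 80×0.00477 = 0.381 mA.
V_CE = V_CC − I_C·R_C − I_E·R_E = 12 − 0.381×2.2 − 0.386×0.22 = 11.1 V > V_CE(sat), so the active-region assumption holds.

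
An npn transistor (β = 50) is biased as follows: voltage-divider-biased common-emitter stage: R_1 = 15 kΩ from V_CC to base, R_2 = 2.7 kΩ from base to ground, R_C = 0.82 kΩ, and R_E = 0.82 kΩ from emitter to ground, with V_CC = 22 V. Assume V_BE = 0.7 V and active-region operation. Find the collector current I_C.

Thevenize the base divider: V_Th = V_CC·R_2/(R_1+R_2) = 22×2.7/17.7 = 3.36 V, R_Th = R_1‖R_2 = 2.29 kΩ.
Base-emitter loop: V_Th = I_B·R_Th + V_BE + (β+1)I_B·R_E, so I_B = (3.36 − 0.7) / (2.29 + 51×0.82) = 0.0602 mA.
I_C = β·I_B = 50×0.0602 = 3.01 mA, and I_E = (β+1)I_B = 3.07 mA.
V_CE = V_CC − I_C·R_C − I_E·R_E = 22 − 3.01×0.82 − 3.07×0.82 = 17 V.
V_CE = 17 V > 0.2 V confirms active-region operation.

I_C ≈ 3 mA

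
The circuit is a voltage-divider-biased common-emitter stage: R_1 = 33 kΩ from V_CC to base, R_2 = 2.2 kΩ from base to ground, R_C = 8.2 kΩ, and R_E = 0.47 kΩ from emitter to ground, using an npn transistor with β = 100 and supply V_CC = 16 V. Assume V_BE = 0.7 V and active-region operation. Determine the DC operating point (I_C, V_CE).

I_C ≈ 0.61 mA, V_CE ≈ 11 V

Thevenize the base divider: V_Th = V_CC·R_2/(R_1+R_2) = 16×2.2/35.2 = 1 V, R_Th = R_1‖R_2 = 2.06 kΩ.
Base-emitter loop: V_Th = I_B·R_Th + V_BE + (β+1)I_B·R_E, so I_B = (1 − 0.7) / (2.06 + 101×0.47) = 0.00606 mA.
I_C = β·I_B = 100×0.00606 = 0.606 mA, and I_E = (β+1)I_B = 0.612 mA.
V_CE = V_CC − I_C·R_C − I_E·R_E = 16 − 0.606×8.2 − 0.612×0.47 = 10.7 V.
V_CE = 10.7 V > 0.2 V confirms active-region operation.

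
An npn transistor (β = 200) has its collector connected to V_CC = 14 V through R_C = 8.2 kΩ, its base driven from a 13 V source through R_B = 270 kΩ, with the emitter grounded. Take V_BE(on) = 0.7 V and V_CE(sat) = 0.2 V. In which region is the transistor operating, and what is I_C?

Assume active: I_B = (13 − 0.7)/270 = 0.0456 mA, giving I_C = β·I_B = 9.11 mA.
But then V_CE = 14 − 9.11×8.2 = -60.7 V < V_CE(sat) = 0.2 V — impossible in the active region.
So the transistor is saturated. With V_CE = 0.2 V, I_C = (V_CC − 0.2)/R_C = 13.8/8.2 = 1.68 mA.
Check: β·I_B = 9.11 mA > I_C = 1.68 mA, confirming saturation.

saturation; I_C ≈ 1.7 mA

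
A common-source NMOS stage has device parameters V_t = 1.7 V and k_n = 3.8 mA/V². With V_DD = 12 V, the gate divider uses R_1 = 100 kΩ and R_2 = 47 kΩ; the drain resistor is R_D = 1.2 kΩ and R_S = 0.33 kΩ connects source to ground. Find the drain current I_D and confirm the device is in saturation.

V_G = V_DD·R_2/(R_1+R_2) = 12×47/147 = 3.84 V.
Assume saturation: I_D = (k_n/2)(V_GS − V_t)² with V_GS = V_G − I_D·R_S = 3.84 − 0.33·I_D.
Substituting gives 0.207·I_D² − 3.68·I_D + 8.67 = 0, with roots I_D = 2.8 or 15 mA.
The root I_D = 15 mA gives V_GS = -1.11 V ≤ V_t, so take I_D = 2.8 mA.
Then V_GS = 2.91 V and V_DS = V_DD − I_D(R_D+R_S) = 12 − 2.8×1.53 = 7.72 V.
Saturation requires V_DS ≥ V_GS − V_t = 1.21 V; 7.72 ≥ 1.21 ✓.

I_D ≈ 2.8 mA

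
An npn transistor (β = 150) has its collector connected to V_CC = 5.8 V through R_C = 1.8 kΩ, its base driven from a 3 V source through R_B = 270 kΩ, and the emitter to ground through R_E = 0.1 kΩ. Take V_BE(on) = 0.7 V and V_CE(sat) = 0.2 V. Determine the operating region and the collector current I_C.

active; I_C ≈ 1.2 mA

Assume active. Base-emitter loop: I_B = (V_BB − V_BE)/(R_B + (β+1)R_E) = (3 − 0.7)/(270 + 151×0.1) = 0.00807 mA.
I_C = β·I_B = 150×0.00807 = 1.21 mA.
V_CE = V_CC − I_C·R_C − I_E·R_E = 5.8 − 1.21×1.8 − 1.22×0.1 = 3.5 V > V_CE(sat), so the active-region assumption holds.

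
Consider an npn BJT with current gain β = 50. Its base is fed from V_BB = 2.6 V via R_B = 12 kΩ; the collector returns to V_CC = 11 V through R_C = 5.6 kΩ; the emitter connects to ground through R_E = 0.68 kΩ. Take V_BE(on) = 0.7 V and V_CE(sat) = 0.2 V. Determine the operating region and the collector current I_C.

saturation; I_C ≈ 1.7 mA

Assume active: I_B = (2.6 − 0.7)/(12 + 51×0.68) = 0.0407 mA, I_C = β·I_B = 2.04 mA.
Then V_CE = 11 − 2.04×5.6 − 2.08×0.68 = -1.81 V < 0.2 V — the active assumption fails.
Re-solve with V_CE = 0.2 V. KCL at the emitter: V_E/R_E = (V_BB−0.7−V_E)/R_B + (V_CC−0.2−V_E)/R_C, giving V_E = 1.2 V.
I_C = (V_CC − 0.2 − V_E)/R_C = (10.8 − 1.2)/5.6 = 1.71 mA.
Check: I_B = (1.9 − 1.2)/12 = 0.058 mA, and β·I_B = 2.9 mA > I_C, confirming saturation.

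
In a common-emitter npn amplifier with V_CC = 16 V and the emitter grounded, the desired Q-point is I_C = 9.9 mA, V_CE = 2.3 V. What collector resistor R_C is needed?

Collector loop: V_CC = I_C·R_C + V_CE.
R_C = (V_CC − V_CE)/I_C = (16 − 2.3)/9.9 = 1.38 kΩ.

R_C ≈ 1.4 kΩ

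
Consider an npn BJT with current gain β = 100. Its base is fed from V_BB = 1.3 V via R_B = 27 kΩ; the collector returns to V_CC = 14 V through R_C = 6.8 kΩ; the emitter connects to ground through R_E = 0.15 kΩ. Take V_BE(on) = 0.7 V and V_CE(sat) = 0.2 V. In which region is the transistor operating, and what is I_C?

active; I_C ≈ 1.4 mA

Assume active. Base-emitter loop: I_B = (V_BB − V_BE)/(R_B + (β+1)R_E) = (1.3 − 0.7)/(27 + 101×0.15) = 0.0142 mA.
I_C = β·I_B = 100×0.0142 = 1.42 mA.
V_CE = V_CC − I_C·R_C − I_E·R_E = 14 − 1.42×6.8 − 1.44×0.15 = 4.1 V > V_CE(sat), so the active-region assumption holds.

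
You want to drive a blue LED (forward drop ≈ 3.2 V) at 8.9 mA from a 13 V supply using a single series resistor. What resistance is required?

The resistor drops V_S − V_D = 13 − 3.2 = 9.8 V at 8.9 mA.
R = 9.8 V / 8.9 mA = 1.1 kΩ.

R ≈ 1.1 kΩ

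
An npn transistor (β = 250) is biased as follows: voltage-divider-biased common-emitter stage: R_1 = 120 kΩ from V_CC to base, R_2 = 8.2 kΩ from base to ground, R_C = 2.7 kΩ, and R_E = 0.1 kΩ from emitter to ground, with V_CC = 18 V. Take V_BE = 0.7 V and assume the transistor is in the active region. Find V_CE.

V_CE ≈ 8.4 V

Thevenize the base divider: V_Th = V_CC·R_2/(R_1+R_2) = 18×8.2/128 = 1.15 V, R_Th = R_1‖R_2 = 7.68 kΩ.
Base-emitter loop: V_Th = I_B·R_Th + V_BE + (β+1)I_B·R_E, so I_B = (1.15 − 0.7) / (7.68 + 251×0.1) = 0.0138 mA.
I_C = β·I_B = 250×0.0138 = 3.44 mA, and I_E = (β+1)I_B = 3.46 mA.
V_CE = V_CC − I_C·R_C − I_E·R_E = 18 − 3.44×2.7 − 3.46×0.1 = 8.36 V.
V_CE = 8.36 V > 0.2 V confirms active-region operation.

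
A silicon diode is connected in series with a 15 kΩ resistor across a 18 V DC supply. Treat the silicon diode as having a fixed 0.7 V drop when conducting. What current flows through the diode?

KVL around the loop: 18 = V_D + I·R = 0.7 + I × 15 kΩ.
So I = (18 − 0.7) / 15 kΩ = 17.3 / 15 = 1.15 mA.

I ≈ 1.2 mA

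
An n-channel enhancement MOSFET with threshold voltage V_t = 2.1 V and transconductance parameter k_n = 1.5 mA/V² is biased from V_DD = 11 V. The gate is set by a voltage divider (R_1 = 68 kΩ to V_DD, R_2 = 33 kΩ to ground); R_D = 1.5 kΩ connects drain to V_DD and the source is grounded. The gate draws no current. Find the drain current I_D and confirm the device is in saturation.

I_D ≈ 1.7 mA

V_G = V_DD·R_2/(R_1+R_2) = 11×33/101 = 3.59 V. With the source grounded, V_GS = V_G = 3.59 V.
Assume saturation: I_D = (k_n/2)(V_GS − V_t)² = (1.5/2)×(3.59 − 2.1)² = 0.75×1.49² = 1.67 mA.
V_DS = V_DD − I_D·R_D = 11 − 1.67×1.5 = 8.49 V.
Saturation requires V_DS ≥ V_GS − V_t = 1.49 V; 8.49 ≥ 1.49 ✓.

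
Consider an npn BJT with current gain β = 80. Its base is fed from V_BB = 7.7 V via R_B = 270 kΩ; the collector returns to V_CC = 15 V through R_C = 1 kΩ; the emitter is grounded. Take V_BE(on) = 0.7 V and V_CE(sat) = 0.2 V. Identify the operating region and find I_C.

Assume active. Base-emitter loop: I_B = (V_BB − V_BE)/R_B = (7.7 − 0.7)/270 = 0.0259 mA.
I_C = β·I_B = 80×0.0259 = 2.07 mA.
V_CE = V_CC − I_C·R_C = 15 − 2.07×1 = 12.9 V > V_CE(sat), so the active-region assumption holds.

active; I_C ≈ 2.1 mA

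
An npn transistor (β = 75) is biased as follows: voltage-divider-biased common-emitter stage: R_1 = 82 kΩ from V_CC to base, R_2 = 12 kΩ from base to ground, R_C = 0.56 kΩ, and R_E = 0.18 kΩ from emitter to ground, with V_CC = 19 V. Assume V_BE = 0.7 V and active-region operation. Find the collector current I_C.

I_C ≈ 5.4 mA

Thevenize the base divider: V_Th = V_CC·R_2/(R_1+R_2) = 19×12/94 = 2.43 V, R_Th = R_1‖R_2 = 10.5 kΩ.
Base-emitter loop: V_Th = I_B·R_Th + V_BE + (β+1)I_B·R_E, so I_B = (2.43 − 0.7) / (10.5 + 76×0.18) = 0.0715 mA.
I_C = β·I_B = 75×0.0715 = 5.36 mA, and I_E = (β+1)I_B = 5.43 mA.
V_CE = V_CC − I_C·R_C − I_E·R_E = 19 − 5.36×0.56 − 5.43×0.18 = 15 V.
V_CE = 15 V > 0.2 V confirms active-region operation.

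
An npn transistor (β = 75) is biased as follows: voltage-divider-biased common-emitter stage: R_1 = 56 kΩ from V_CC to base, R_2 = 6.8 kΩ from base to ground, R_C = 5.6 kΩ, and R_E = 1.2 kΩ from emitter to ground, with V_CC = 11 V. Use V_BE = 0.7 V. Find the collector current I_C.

I_C ≈ 0.38 mA

Thevenize the base divider: V_Th = V_CC·R_2/(R_1+R_2) = 11×6.8/62.8 = 1.19 V, R_Th = R_1‖R_2 = 6.06 kΩ.
Base-emitter loop: V_Th = I_B·R_Th + V_BE + (β+1)I_B·R_E, so I_B = (1.19 − 0.7) / (6.06 + 76×1.2) = 0.00505 mA.
I_C = β·I_B = 75×0.00505 = 0.379 mA, and I_E = (β+1)I_B = 0.384 mA.
V_CE = V_CC − I_C·R_C − I_E·R_E = 11 − 0.379×5.6 − 0.384×1.2 = 8.42 V.
V_CE = 8.42 V > 0.2 V confirms active-region operation.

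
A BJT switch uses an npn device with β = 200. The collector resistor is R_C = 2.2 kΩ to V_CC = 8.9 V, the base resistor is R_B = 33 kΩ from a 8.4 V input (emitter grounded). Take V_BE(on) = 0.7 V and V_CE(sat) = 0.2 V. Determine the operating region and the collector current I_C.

Assume active: I_B = (8.4 − 0.7)/33 = 0.233 mA, giving I_C = β·I_B = 46.7 mA.
But then V_CE = 8.9 − 46.7×2.2 = -93.8 V < V_CE(sat) = 0.2 V — impossible in the active region.
So the transistor is saturated. With V_CE = 0.2 V, I_C = (V_CC − 0.2)/R_C = 8.7/2.2 = 3.95 mA.
Check: β·I_B = 46.7 mA > I_C = 3.95 mA, confirming saturation.

saturation; I_C ≈ 4 mA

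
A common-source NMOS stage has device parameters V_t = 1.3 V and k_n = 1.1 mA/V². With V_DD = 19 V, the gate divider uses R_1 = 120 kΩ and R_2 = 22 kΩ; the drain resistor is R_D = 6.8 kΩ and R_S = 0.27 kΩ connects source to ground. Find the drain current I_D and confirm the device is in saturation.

V_G = V_DD·R_2/(R_1+R_2) = 19×22/142 = 2.94 V.
Assume saturation: I_D = (k_n/2)(V_GS − V_t)² with V_GS = V_G − I_D·R_S = 2.94 − 0.27·I_D.
Substituting gives 0.0401·I_D² − 1.49·I_D + 1.49 = 0, with roots I_D = 1.03 or 36.1 mA.
The root I_D = 36.1 mA gives V_GS = -6.8 V ≤ V_t, so take I_D = 1.03 mA.
Then V_GS = 2.67 V and V_DS = V_DD − I_D(R_D+R_S) = 19 − 1.03×7.07 = 11.7 V.
Saturation requires V_DS ≥ V_GS − V_t = 1.37 V; 11.7 ≥ 1.37 ✓.

I_D ≈ 1 mA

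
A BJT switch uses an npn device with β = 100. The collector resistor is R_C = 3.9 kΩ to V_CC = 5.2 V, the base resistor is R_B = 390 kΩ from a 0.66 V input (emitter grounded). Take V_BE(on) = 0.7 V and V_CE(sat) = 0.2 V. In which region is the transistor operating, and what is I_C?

cutoff; I_C ≈ 0

V_BB = 0.66 V ≤ V_BE(on) = 0.7 V, so the base-emitter junction is not forward biased.
The transistor is in cutoff: I_B = I_C = 0.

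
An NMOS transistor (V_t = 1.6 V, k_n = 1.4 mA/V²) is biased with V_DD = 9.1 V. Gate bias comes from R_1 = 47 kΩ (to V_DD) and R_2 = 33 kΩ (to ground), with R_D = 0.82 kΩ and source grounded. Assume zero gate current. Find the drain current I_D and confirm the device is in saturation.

V_G = V_DD·R_2/(R_1+R_2) = 9.1×33/80 = 3.75 V. With the source grounded, V_GS = V_G = 3.75 V.
Assume saturation: I_D = (k_n/2)(V_GS − V_t)² = (1.4/2)×(3.75 − 1.6)² = 0.7×2.15² = 3.25 mA.
V_DS = V_DD − I_D·R_D = 9.1 − 3.25×0.82 = 6.44 V.
Saturation requires V_DS ≥ V_GS − V_t = 2.15 V; 6.44 ≥ 2.15 ✓.

I_D ≈ 3.2 mA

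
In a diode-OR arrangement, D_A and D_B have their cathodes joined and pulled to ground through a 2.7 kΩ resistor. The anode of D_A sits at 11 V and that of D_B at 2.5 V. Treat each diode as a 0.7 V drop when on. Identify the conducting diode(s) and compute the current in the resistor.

Assume both conduct. Then node N would need to be at both 11−0.7 = 10.3 V and 2.5−0.7 = 1.8 V, which is impossible.
Assume only D_A conducts: V_N = 11 − 0.7 = 10.3 V, so I_R = 10.3/2.7 = 3.81 mA.
Check D_B: its anode-to-cathode voltage is 2.5 − 10.3 = -7.8 V < 0.7 V, so it is off. The assumption is consistent.

Only D_A conducts; I_R ≈ 3.8 mA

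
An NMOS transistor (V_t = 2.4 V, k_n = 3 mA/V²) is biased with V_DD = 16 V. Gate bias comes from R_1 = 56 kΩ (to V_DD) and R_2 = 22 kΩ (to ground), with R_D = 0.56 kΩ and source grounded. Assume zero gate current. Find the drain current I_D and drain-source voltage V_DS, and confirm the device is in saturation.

I_D ≈ 6.7 mA, V_DS ≈ 12 V

V_G = V_DD·R_2/(R_1+R_2) = 16×22/78 = 4.51 V. With the source grounded, V_GS = V_G = 4.51 V.
Assume saturation: I_D = (k_n/2)(V_GS − V_t)² = (3/2)×(4.51 − 2.4)² = 1.5×2.11² = 6.7 mA.
V_DS = V_DD − I_D·R_D = 16 − 6.7×0.56 = 12.3 V.
Saturation requires V_DS ≥ V_GS − V_t = 2.11 V; 12.3 ≥ 2.11 ✓.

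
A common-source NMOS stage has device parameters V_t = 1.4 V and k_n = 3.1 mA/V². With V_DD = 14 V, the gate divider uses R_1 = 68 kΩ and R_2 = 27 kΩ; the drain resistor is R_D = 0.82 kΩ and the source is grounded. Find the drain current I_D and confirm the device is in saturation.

V_G = V_DD·R_2/(R_1+R_2) = 14×27/95 = 3.98 V. With the source grounded, V_GS = V_G = 3.98 V.
Assume saturation: I_D = (k_n/2)(V_GS − V_t)² = (3.1/2)×(3.98 − 1.4)² = 1.55×2.58² = 10.3 mA.
V_DS = V_DD − I_D·R_D = 14 − 10.3×0.82 = 5.55 V.
Saturation requires V_DS ≥ V_GS − V_t = 2.58 V; 5.55 ≥ 2.58 ✓.

I_D ≈ 10 mA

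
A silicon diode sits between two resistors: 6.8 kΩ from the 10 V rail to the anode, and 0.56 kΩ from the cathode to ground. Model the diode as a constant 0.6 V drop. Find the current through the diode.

The two resistors are in series with the diode, so KVL gives 10 = I·6.8 + 0.6 + I·0.56.
I = (10 − 0.6) / (6.8 + 0.56) kΩ = 9.4 / 7.36 = 1.28 mA.

I ≈ 1.3 mA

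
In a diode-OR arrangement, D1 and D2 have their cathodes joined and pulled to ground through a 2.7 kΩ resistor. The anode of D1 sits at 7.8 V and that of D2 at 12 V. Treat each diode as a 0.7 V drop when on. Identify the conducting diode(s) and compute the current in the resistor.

Only D2 conducts; I_R ≈ 4.2 mA

Assume both conduct. Then node N would need to be at both 7.8−0.7 = 7.1 V and 12−0.7 = 11.3 V, which is impossible.
Assume only D2 conducts: V_N = 12 − 0.7 = 11.3 V, so I_R = 11.3/2.7 = 4.19 mA.
Check D1: its anode-to-cathode voltage is 7.8 − 11.3 = -3.5 V < 0.7 V, so it is off. The assumption is consistent.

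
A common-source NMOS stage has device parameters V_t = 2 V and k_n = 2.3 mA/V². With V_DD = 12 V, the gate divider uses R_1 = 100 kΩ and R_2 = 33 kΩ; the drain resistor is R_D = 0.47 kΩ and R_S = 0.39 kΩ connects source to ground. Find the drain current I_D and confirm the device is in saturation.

V_G = V_DD·R_2/(R_1+R_2) = 12×33/133 = 2.98 V.
Assume saturation: I_D = (k_n/2)(V_GS − V_t)² with V_GS = V_G − I_D·R_S = 2.98 − 0.39·I_D.
Substituting gives 0.175·I_D² − 1.88·I_D + 1.1 = 0, with roots I_D = 0.621 or 10.1 mA.
The root I_D = 10.1 mA gives V_GS = -0.965 V ≤ V_t, so take I_D = 0.621 mA.
Then V_GS = 2.74 V and V_DS = V_DD − I_D(R_D+R_S) = 12 − 0.621×0.86 = 11.5 V.
Saturation requires V_DS ≥ V_GS − V_t = 0.735 V; 11.5 ≥ 0.735 ✓.

I_D ≈ 0.62 mA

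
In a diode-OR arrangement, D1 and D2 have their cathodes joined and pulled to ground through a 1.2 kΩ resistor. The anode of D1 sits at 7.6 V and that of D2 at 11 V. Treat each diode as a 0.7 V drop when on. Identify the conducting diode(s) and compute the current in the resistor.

Assume both conduct. Then node N would need to be at both 7.6−0.7 = 6.9 V and 11−0.7 = 10.3 V, which is impossible.
Assume only D2 conducts: V_N = 11 − 0.7 = 10.3 V, so I_R = 10.3/1.2 = 8.58 mA.
Check D1: its anode-to-cathode voltage is 7.6 − 10.3 = -2.7 V < 0.7 V, so it is off. The assumption is consistent.

Only D2 conducts; I_R ≈ 8.6 mA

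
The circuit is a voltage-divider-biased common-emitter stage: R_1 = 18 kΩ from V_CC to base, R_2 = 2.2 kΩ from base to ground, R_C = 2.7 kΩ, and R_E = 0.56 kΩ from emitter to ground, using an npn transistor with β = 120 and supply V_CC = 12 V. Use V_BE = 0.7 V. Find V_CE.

Thevenize the base divider: V_Th = V_CC·R_2/(R_1+R_2) = 12×2.2/20.2 = 1.31 V, R_Th = R_1‖R_2 = 1.96 kΩ.
Base-emitter loop: V_Th = I_B·R_Th + V_BE + (β+1)I_B·R_E, so I_B = (1.31 − 0.7) / (1.96 + 121×0.56) = 0.00871 mA.
I_C = β·I_B = 120×0.00871 = 1.04 mA, and I_E = (β+1)I_B = 1.05 mA.
V_CE = V_CC − I_C·R_C − I_E·R_E = 12 − 1.04×2.7 − 1.05×0.56 = 8.59 V.
V_CE = 8.59 V > 0.2 V confirms active-region operation.

V_CE ≈ 8.6 V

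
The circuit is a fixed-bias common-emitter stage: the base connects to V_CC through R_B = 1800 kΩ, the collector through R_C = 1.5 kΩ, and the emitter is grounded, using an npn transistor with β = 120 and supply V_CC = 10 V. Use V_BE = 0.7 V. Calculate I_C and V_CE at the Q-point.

I_C ≈ 0.62 mA, V_CE ≈ 9.1 V

Base loop: V_CC = I_B·R_B + V_BE, so I_B = (10 − 0.7)/1800 kΩ = 0.00517 mA.
In the active region I_C = β·I_B = 120 × 0.00517 = 0.62 mA.
Collector loop: V_CE = V_CC − I_C·R_C = 10 − 0.62×1.5 = 9.07 V.
Since V_CE = 9.07 V > V_CE(sat) ≈ 0.2 V, the transistor is in the active region as assumed.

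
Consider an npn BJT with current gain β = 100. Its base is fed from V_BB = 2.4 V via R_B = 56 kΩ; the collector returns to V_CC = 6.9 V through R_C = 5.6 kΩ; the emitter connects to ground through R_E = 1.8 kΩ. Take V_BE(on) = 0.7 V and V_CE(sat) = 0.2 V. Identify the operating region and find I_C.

active; I_C ≈ 0.71 mA

Assume active. Base-emitter loop: I_B = (V_BB − V_BE)/(R_B + (β+1)R_E) = (2.4 − 0.7)/(56 + 101×1.8) = 0.00715 mA.
I_C = β·I_B = 100×0.00715 = 0.715 mA.
V_CE = V_CC − I_C·R_C − I_E·R_E = 6.9 − 0.715×5.6 − 0.722×1.8 = 1.6 V > V_CE(sat), so the active-region assumption holds.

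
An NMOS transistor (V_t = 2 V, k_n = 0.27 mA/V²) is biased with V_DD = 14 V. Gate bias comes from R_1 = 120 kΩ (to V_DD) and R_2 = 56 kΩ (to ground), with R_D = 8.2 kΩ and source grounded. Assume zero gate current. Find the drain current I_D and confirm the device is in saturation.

I_D ≈ 0.81 mA

V_G = V_DD·R_2/(R_1+R_2) = 14×56/176 = 4.45 V. With the source grounded, V_GS = V_G = 4.45 V.
Assume saturation: I_D = (k_n/2)(V_GS − V_t)² = (0.27/2)×(4.45 − 2)² = 0.135×2.45² = 0.813 mA.
V_DS = V_DD − I_D·R_D = 14 − 0.813×8.2 = 7.33 V.
Saturation requires V_DS ≥ V_GS − V_t = 2.45 V; 7.33 ≥ 2.45 ✓.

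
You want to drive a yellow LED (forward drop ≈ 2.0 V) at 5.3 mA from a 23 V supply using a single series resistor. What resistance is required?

The resistor drops V_S − V_D = 23 − 2.0 = 21 V at 5.3 mA.
R = 21 V / 5.3 mA = 3.96 kΩ.

R ≈ 4 kΩ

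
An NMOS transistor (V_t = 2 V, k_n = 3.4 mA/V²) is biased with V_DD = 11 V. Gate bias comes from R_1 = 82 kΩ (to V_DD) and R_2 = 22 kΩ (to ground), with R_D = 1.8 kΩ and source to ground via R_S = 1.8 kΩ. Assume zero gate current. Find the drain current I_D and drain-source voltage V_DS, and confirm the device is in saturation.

I_D ≈ 0.069 mA, V_DS ≈ 11 V

V_G = V_DD·R_2/(R_1+R_2) = 11×22/104 = 2.33 V.
Assume saturation: I_D = (k_n/2)(V_GS − V_t)² with V_GS = V_G − I_D·R_S = 2.33 − 1.8·I_D.
Substituting gives 5.51·I_D² − 3·I_D + 0.182 = 0, with roots I_D = 0.0694 or 0.475 mA.
The root I_D = 0.475 mA gives V_GS = 1.47 V ≤ V_t, so take I_D = 0.0694 mA.
Then V_GS = 2.2 V and V_DS = V_DD − I_D(R_D+R_S) = 11 − 0.0694×3.6 = 10.8 V.
Saturation requires V_DS ≥ V_GS − V_t = 0.202 V; 10.8 ≥ 0.202 ✓.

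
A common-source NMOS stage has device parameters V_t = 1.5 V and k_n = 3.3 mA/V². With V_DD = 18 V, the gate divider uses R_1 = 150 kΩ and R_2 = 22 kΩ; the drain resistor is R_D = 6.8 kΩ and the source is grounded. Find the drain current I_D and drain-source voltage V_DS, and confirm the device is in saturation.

I_D ≈ 1.1 mA, V_DS ≈ 11 V

V_G = V_DD·R_2/(R_1+R_2) = 18×22/172 = 2.3 V. With the source grounded, V_GS = V_G = 2.3 V.
Assume saturation: I_D = (k_n/2)(V_GS − V_t)² = (3.3/2)×(2.3 − 1.5)² = 1.65×0.802² = 1.06 mA.
V_DS = V_DD − I_D·R_D = 18 − 1.06×6.8 = 10.8 V.
Saturation requires V_DS ≥ V_GS − V_t = 0.802 V; 10.8 ≥ 0.802 ✓.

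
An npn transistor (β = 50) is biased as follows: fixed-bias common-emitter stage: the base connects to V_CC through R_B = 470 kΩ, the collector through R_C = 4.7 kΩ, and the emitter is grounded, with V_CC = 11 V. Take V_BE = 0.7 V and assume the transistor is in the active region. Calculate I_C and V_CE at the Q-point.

Base loop: V_CC = I_B·R_B + V_BE, so I_B = (11 − 0.7)/470 kΩ = 0.0219 mA.
In the active region I_C = β·I_B = 50 × 0.0219 = 1.1 mA.
Collector loop: V_CE = V_CC − I_C·R_C = 11 − 1.1×4.7 = 5.85 V.
Since V_CE = 5.85 V > V_CE(sat) ≈ 0.2 V, the transistor is in the active region as assumed.

I_C ≈ 1.1 mA, V_CE ≈ 5.8 V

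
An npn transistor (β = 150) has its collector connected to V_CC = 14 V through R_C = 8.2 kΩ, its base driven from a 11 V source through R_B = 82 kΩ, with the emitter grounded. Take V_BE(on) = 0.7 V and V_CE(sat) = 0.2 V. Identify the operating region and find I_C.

saturation; I_C ≈ 1.7 mA

Assume active: I_B = (11 − 0.7)/82 = 0.126 mA, giving I_C = β·I_B = 18.8 mA.
But then V_CE = 14 − 18.8×8.2 = -140 V < V_CE(sat) = 0.2 V — impossible in the active region.
So the transistor is saturated. With V_CE = 0.2 V, I_C = (V_CC − 0.2)/R_C = 13.8/8.2 = 1.68 mA.
Check: β·I_B = 18.8 mA > I_C = 1.68 mA, confirming saturation.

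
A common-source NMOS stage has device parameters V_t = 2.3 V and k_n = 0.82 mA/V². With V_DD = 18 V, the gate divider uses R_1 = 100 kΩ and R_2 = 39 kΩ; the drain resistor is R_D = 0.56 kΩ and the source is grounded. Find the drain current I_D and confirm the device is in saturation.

V_G = V_DD·R_2/(R_1+R_2) = 18×39/139 = 5.05 V. With the source grounded, V_GS = V_G = 5.05 V.
Assume saturation: I_D = (k_n/2)(V_GS − V_t)² = (0.82/2)×(5.05 − 2.3)² = 0.41×2.75² = 3.1 mA.
V_DS = V_DD − I_D·R_D = 18 − 3.1×0.56 = 16.3 V.
Saturation requires V_DS ≥ V_GS − V_t = 2.75 V; 16.3 ≥ 2.75 ✓.

I_D ≈ 3.1 mA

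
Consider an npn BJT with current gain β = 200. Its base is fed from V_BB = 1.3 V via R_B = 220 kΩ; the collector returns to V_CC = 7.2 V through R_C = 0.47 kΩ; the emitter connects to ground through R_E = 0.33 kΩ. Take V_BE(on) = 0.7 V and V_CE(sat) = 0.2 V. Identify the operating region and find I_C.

active; I_C ≈ 0.42 mA

Assume active. Base-emitter loop: I_B = (V_BB − V_BE)/(R_B + (β+1)R_E) = (1.3 − 0.7)/(220 + 201×0.33) = 0.0021 mA.
I_C = β·I_B = 200×0.0021 = 0.419 mA.
V_CE = V_CC − I_C·R_C − I_E·R_E = 7.2 − 0.419×0.47 − 0.421×0.33 = 6.86 V > V_CE(sat), so the active-region assumption holds.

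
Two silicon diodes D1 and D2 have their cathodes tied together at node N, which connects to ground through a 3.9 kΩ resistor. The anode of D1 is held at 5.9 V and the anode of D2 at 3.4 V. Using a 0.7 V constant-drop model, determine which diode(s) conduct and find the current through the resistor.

Only D1 conducts; I_R ≈ 1.3 mA

Assume both conduct. Then node N would need to be at both 5.9−0.7 = 5.2 V and 3.4−0.7 = 2.7 V, which is impossible.
Assume only D1 conducts: V_N = 5.9 − 0.7 = 5.2 V, so I_R = 5.2/3.9 = 1.33 mA.
Check D2: its anode-to-cathode voltage is 3.4 − 5.2 = -1.8 V < 0.7 V, so it is off. The assumption is consistent.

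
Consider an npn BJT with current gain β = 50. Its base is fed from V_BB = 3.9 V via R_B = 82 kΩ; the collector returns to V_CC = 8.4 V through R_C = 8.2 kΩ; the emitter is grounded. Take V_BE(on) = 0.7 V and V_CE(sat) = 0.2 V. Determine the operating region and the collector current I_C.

Assume active: I_B = (3.9 − 0.7)/82 = 0.039 mA, giving I_C = β·I_B = 1.95 mA.
But then V_CE = 8.4 − 1.95×8.2 = -7.6 V < V_CE(sat) = 0.2 V — impossible in the active region.
So the transistor is saturated. With V_CE = 0.2 V, I_C = (V_CC − 0.2)/R_C = 8.2/8.2 = 1 mA.
Check: β·I_B = 1.95 mA > I_C = 1 mA, confirming saturation.

saturation; I_C ≈ 1 mA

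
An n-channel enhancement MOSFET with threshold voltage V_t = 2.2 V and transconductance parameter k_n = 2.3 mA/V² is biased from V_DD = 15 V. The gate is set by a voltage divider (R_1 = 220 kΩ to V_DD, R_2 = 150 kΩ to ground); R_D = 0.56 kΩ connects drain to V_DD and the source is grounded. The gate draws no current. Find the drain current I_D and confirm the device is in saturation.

V_G = V_DD·R_2/(R_1+R_2) = 15×150/370 = 6.08 V. With the source grounded, V_GS = V_G = 6.08 V.
Assume saturation: I_D = (k_n/2)(V_GS − V_t)² = (2.3/2)×(6.08 − 2.2)² = 1.15×3.88² = 17.3 mA.
V_DS = V_DD − I_D·R_D = 15 − 17.3×0.56 = 5.3 V.
Saturation requires V_DS ≥ V_GS − V_t = 3.88 V; 5.3 ≥ 3.88 ✓.

I_D ≈ 17 mA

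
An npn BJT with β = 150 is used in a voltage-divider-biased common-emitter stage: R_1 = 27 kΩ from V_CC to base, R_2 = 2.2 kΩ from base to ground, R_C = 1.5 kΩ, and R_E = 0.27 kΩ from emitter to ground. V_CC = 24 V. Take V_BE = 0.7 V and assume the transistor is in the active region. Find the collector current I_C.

I_C ≈ 3.9 mA

Thevenize the base divider: V_Th = V_CC·R_2/(R_1+R_2) = 24×2.2/29.2 = 1.81 V, R_Th = R_1‖R_2 = 2.03 kΩ.
Base-emitter loop: V_Th = I_B·R_Th + V_BE + (β+1)I_B·R_E, so I_B = (1.81 − 0.7) / (2.03 + 151×0.27) = 0.0259 mA.
I_C = β·I_B = 150×0.0259 = 3.88 mA, and I_E = (β+1)I_B = 3.91 mA.
V_CE = V_CC − I_C·R_C − I_E·R_E = 24 − 3.88×1.5 − 3.91×0.27 = 17.1 V.
V_CE = 17.1 V > 0.2 V confirms active-region operation.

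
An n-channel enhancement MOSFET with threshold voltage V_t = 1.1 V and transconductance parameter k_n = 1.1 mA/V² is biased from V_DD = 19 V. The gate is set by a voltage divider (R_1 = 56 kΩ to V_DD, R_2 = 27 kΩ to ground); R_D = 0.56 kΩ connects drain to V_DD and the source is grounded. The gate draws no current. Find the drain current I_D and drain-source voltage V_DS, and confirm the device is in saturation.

I_D ≈ 14 mA, V_DS ≈ 11 V

V_G = V_DD·R_2/(R_1+R_2) = 19×27/83 = 6.18 V. With the source grounded, V_GS = V_G = 6.18 V.
Assume saturation: I_D = (k_n/2)(V_GS − V_t)² = (1.1/2)×(6.18 − 1.1)² = 0.55×5.08² = 14.2 mA.
V_DS = V_DD − I_D·R_D = 19 − 14.2×0.56 = 11 V.
Saturation requires V_DS ≥ V_GS − V_t = 5.08 V; 11 ≥ 5.08 ✓.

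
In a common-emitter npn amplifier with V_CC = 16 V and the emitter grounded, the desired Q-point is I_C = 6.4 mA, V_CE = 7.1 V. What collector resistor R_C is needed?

R_C ≈ 1.4 kΩ

Collector loop: V_CC = I_C·R_C + V_CE.
R_C = (V_CC − V_CE)/I_C = (16 − 7.1)/6.4 = 1.39 kΩ.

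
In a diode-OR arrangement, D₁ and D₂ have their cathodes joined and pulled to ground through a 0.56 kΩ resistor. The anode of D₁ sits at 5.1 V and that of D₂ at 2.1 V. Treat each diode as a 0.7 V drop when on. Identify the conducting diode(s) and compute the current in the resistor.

Only D₁ conducts; I_R ≈ 7.9 mA

Assume both conduct. Then node N would need to be at both 5.1−0.7 = 4.4 V and 2.1−0.7 = 1.4 V, which is impossible.
Assume only D₁ conducts: V_N = 5.1 − 0.7 = 4.4 V, so I_R = 4.4/0.56 = 7.86 mA.
Check D₂: its anode-to-cathode voltage is 2.1 − 4.4 = -2.3 V < 0.7 V, so it is off. The assumption is consistent.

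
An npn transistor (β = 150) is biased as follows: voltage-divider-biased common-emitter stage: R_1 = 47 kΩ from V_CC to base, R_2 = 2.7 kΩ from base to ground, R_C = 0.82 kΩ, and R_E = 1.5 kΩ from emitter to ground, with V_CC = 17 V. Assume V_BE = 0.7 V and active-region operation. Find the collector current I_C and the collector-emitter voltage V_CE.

Thevenize the base divider: V_Th = V_CC·R_2/(R_1+R_2) = 17×2.7/49.7 = 0.924 V, R_Th = R_1‖R_2 = 2.55 kΩ.
Base-emitter loop: V_Th = I_B·R_Th + V_BE + (β+1)I_B·R_E, so I_B = (0.924 − 0.7) / (2.55 + 151×1.5) = 0.000976 mA.
I_C = β·I_B = 150×0.000976 = 0.146 mA, and I_E = (β+1)I_B = 0.147 mA.
V_CE = V_CC − I_C·R_C − I_E·R_E = 17 − 0.146×0.82 − 0.147×1.5 = 16.7 V.
V_CE = 16.7 V > 0.2 V confirms active-region operation.

I_C ≈ 0.15 mA, V_CE ≈ 17 V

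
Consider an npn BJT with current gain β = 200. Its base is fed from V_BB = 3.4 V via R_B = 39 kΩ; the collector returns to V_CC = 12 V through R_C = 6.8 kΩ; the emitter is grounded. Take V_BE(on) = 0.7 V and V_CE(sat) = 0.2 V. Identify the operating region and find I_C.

Assume active: I_B = (3.4 − 0.7)/39 = 0.0692 mA, giving I_C = β·I_B = 13.8 mA.
But then V_CE = 12 − 13.8×6.8 = -82.2 V < V_CE(sat) = 0.2 V — impossible in the active region.
So the transistor is saturated. With V_CE = 0.2 V, I_C = (V_CC − 0.2)/R_C = 11.8/6.8 = 1.74 mA.
Check: β·I_B = 13.8 mA > I_C = 1.74 mA, confirming saturation.

saturation; I_C ≈ 1.7 mA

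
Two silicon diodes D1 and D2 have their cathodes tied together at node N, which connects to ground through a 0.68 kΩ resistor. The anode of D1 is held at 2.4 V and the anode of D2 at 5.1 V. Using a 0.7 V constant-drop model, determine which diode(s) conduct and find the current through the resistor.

Only D2 conducts; I_R ≈ 6.5 mA

Assume both conduct. Then node N would need to be at both 2.4−0.7 = 1.7 V and 5.1−0.7 = 4.4 V, which is impossible.
Assume only D2 conducts: V_N = 5.1 − 0.7 = 4.4 V, so I_R = 4.4/0.68 = 6.47 mA.
Check D1: its anode-to-cathode voltage is 2.4 − 4.4 = -2 V < 0.7 V, so it is off. The assumption is consistent.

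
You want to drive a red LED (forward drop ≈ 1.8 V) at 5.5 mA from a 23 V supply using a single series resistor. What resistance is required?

The resistor drops V_S − V_D = 23 − 1.8 = 21.2 V at 5.5 mA.
R = 21.2 V / 5.5 mA = 3.85 kΩ.

R ≈ 3.9 kΩ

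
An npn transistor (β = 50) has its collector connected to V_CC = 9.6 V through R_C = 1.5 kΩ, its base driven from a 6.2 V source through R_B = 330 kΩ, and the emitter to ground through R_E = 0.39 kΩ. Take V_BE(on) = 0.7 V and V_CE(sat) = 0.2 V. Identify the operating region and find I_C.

active; I_C ≈ 0.79 mA

Assume active. Base-emitter loop: I_B = (V_BB − V_BE)/(R_B + (β+1)R_E) = (6.2 − 0.7)/(330 + 51×0.39) = 0.0157 mA.
I_C = β·I_B = 50×0.0157 = 0.786 mA.
V_CE = V_CC − I_C·R_C − I_E·R_E = 9.6 − 0.786×1.5 − 0.802×0.39 = 8.11 V > V_CE(sat), so the active-region assumption holds.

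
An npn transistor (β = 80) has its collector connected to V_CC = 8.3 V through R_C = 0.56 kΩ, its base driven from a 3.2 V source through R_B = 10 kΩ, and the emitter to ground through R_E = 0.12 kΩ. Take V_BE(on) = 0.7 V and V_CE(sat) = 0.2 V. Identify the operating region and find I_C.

active; I_C ≈ 10 mA

Assume active. Base-emitter loop: I_B = (V_BB − V_BE)/(R_B + (β+1)R_E) = (3.2 − 0.7)/(10 + 81×0.12) = 0.127 mA.
I_C = β·I_B = 80×0.127 = 10.1 mA.
V_CE = V_CC − I_C·R_C − I_E·R_E = 8.3 − 10.1×0.56 − 10.3×0.12 = 1.39 V > V_CE(sat), so the active-region assumption holds.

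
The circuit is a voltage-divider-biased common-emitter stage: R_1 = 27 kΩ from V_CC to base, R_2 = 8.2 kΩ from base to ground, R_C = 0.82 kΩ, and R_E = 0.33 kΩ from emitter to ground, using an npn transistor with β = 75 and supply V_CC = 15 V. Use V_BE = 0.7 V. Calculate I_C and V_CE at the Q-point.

I_C ≈ 6.7 mA, V_CE ≈ 7.3 V

Thevenize the base divider: V_Th = V_CC·R_2/(R_1+R_2) = 15×8.2/35.2 = 3.49 V, R_Th = R_1‖R_2 = 6.29 kΩ.
Base-emitter loop: V_Th = I_B·R_Th + V_BE + (β+1)I_B·R_E, so I_B = (3.49 − 0.7) / (6.29 + 76×0.33) = 0.0891 mA.
I_C = β·I_B = 75×0.0891 = 6.68 mA, and I_E = (β+1)I_B = 6.77 mA.
V_CE = V_CC − I_C·R_C − I_E·R_E = 15 − 6.68×0.82 − 6.77×0.33 = 7.29 V.
V_CE = 7.29 V > 0.2 V confirms active-region operation.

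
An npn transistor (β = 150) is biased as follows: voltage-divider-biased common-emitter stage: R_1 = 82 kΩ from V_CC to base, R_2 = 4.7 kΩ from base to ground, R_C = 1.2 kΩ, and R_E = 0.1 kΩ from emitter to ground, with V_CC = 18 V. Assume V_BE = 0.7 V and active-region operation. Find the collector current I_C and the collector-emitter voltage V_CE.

I_C ≈ 2.1 mA, V_CE ≈ 15 V

Thevenize the base divider: V_Th = V_CC·R_2/(R_1+R_2) = 18×4.7/86.7 = 0.976 V, R_Th = R_1‖R_2 = 4.45 kΩ.
Base-emitter loop: V_Th = I_B·R_Th + V_BE + (β+1)I_B·R_E, so I_B = (0.976 − 0.7) / (4.45 + 151×0.1) = 0.0141 mA.
I_C = β·I_B = 150×0.0141 = 2.12 mA, and I_E = (β+1)I_B = 2.13 mA.
V_CE = V_CC − I_C·R_C − I_E·R_E = 18 − 2.12×1.2 − 2.13×0.1 = 15.2 V.
V_CE = 15.2 V > 0.2 V confirms active-region operation.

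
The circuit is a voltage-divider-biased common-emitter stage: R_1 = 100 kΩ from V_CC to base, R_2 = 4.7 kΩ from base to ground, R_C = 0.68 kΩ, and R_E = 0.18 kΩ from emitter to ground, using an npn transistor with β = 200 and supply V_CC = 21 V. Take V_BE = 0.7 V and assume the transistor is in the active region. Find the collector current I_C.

I_C ≈ 1.2 mA

Thevenize the base divider: V_Th = V_CC·R_2/(R_1+R_2) = 21×4.7/105 = 0.943 V, R_Th = R_1‖R_2 = 4.49 kΩ.
Base-emitter loop: V_Th = I_B·R_Th + V_BE + (β+1)I_B·R_E, so I_B = (0.943 − 0.7) / (4.49 + 201×0.18) = 0.00597 mA.
I_C = β·I_B = 200×0.00597 = 1.19 mA, and I_E = (β+1)I_B = 1.2 mA.
V_CE = V_CC − I_C·R_C − I_E·R_E = 21 − 1.19×0.68 − 1.2×0.18 = 20 V.
V_CE = 20 V > 0.2 V confirms active-region operation.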